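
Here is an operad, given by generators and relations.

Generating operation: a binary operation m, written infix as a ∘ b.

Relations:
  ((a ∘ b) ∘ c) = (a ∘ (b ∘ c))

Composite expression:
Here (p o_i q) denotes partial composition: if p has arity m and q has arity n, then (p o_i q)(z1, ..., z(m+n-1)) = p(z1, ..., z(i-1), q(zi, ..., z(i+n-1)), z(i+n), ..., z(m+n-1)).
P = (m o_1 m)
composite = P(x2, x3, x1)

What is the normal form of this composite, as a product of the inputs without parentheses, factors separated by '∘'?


Every regrouping of m is equal, so read the x-inputs in written order.
(x2 ∘ x3) linearizes to x2 ∘ x3
((x2 ∘ x3) ∘ x1) linearizes to x2 ∘ x3 ∘ x1

x2 ∘ x3 ∘ x1


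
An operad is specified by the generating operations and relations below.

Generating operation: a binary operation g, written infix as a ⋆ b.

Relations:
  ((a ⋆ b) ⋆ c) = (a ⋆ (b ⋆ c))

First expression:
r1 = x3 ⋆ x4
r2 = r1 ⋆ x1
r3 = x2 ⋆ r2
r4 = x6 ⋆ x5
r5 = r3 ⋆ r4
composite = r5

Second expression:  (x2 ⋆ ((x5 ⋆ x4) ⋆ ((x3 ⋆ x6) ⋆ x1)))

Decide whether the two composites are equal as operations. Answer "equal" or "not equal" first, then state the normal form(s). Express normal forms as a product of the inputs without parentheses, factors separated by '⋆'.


not equal: they reduce to x2 ⋆ x3 ⋆ x4 ⋆ x1 ⋆ x6 ⋆ x5 and x2 ⋆ x5 ⋆ x4 ⋆ x3 ⋆ x6 ⋆ x1

The first composite normalizes to x2 ⋆ x3 ⋆ x4 ⋆ x1 ⋆ x6 ⋆ x5
The second composite normalizes to x2 ⋆ x5 ⋆ x4 ⋆ x3 ⋆ x6 ⋆ x1
The forms do not match — not equal.


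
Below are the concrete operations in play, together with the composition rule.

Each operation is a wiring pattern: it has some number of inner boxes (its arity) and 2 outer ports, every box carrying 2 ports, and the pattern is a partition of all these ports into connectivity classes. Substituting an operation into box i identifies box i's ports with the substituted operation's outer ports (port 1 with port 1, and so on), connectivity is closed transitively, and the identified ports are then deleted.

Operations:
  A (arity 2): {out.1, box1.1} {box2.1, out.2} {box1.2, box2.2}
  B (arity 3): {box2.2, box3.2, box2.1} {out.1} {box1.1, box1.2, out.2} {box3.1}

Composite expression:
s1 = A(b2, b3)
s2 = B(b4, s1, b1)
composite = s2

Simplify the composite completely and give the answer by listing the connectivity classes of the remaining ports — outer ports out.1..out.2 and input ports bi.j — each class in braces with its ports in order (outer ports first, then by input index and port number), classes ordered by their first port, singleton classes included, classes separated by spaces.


Substituting into B glues patterns; closure does the rest.
after A, the pattern on (b2, b3) reads {out.1, b2.1} {out.2, b3.1} {b2.2, b3.2} (out.j = its outer ports)
after B, the pattern on (b4, b2, b3, b1) reads {out.1} {out.2, b4.1, b4.2} {b1.1} {b1.2, b2.1, b3.1} {b2.2, b3.2} (out.j = its outer ports)

{out.1} {out.2, b4.1, b4.2} {b1.1} {b1.2, b2.1, b3.1} {b2.2, b3.2}


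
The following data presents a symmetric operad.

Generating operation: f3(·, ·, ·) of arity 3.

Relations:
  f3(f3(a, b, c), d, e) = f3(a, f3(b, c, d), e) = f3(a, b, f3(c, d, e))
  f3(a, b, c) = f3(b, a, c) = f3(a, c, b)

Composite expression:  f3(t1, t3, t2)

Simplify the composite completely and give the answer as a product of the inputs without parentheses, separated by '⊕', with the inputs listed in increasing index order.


Key point: f3 commutes, so take the t-inputs in any fixed order.
f3(t1, t3, t2) collapses to t1 ⊕ t3 ⊕ t2
putting the inputs in ascending order: t1 ⊕ t2 ⊕ t3

t1 ⊕ t2 ⊕ t3


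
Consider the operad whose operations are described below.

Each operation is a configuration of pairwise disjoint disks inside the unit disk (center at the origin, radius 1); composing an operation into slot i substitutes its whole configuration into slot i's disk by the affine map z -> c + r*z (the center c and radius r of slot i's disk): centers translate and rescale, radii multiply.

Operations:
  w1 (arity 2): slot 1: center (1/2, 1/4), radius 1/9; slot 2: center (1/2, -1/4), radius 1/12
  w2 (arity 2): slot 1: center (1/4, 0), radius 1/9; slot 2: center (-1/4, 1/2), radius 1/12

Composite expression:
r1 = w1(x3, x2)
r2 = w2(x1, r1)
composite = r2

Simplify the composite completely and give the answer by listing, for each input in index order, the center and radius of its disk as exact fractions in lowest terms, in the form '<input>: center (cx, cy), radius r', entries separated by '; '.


Each x-disk chains the slot maps above it in w2; radii multiply.
input x1: composing its 1 substitution step yields center (1/4, 0), radius 1/9
input x3: composing its 2 substitution steps yields center (-5/24, 25/48), radius 1/108
input x2: composing its 2 substitution steps yields center (-5/24, 23/48), radius 1/144

x1: center (1/4, 0), radius 1/9; x2: center (-5/24, 23/48), radius 1/144; x3: center (-5/24, 25/48), radius 1/108


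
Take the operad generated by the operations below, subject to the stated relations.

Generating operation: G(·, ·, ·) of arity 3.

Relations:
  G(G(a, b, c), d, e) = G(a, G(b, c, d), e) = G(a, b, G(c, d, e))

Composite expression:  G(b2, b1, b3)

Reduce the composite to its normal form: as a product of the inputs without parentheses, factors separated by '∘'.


Under associativity of G, the answer is the b's in reading order.
G(b2, b1, b3) flattens to b2 ∘ b1 ∘ b3

b2 ∘ b1 ∘ b3


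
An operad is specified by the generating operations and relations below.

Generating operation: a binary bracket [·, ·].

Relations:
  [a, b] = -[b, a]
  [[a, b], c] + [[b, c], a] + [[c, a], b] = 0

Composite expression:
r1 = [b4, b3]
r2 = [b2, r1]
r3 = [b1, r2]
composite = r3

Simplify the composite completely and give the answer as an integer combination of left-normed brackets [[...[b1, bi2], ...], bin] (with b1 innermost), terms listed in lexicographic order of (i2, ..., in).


Left-normed coefficients sit on the b1-initial expansion words.
Composite bracket: [b1, [b2, [b4, b3]]]
Each bracket splits as ab - ba, giving 8 signed words (2^3 = 8).
Only words starting with b1 matter:
  word b1b2b3b4 has sign -1, contributing -[[[b1, b2], b3], b4]
  word b1b2b4b3 has sign +1, contributing +[[[b1, b2], b4], b3]
  word b1b3b4b2 has sign +1, contributing +[[[b1, b3], b4], b2]
  word b1b4b3b2 has sign -1, contributing -[[[b1, b4], b3], b2]

-[[[b1, b2], b3], b4] + [[[b1, b2], b4], b3] + [[[b1, b3], b4], b2] - [[[b1, b4], b3], b2]


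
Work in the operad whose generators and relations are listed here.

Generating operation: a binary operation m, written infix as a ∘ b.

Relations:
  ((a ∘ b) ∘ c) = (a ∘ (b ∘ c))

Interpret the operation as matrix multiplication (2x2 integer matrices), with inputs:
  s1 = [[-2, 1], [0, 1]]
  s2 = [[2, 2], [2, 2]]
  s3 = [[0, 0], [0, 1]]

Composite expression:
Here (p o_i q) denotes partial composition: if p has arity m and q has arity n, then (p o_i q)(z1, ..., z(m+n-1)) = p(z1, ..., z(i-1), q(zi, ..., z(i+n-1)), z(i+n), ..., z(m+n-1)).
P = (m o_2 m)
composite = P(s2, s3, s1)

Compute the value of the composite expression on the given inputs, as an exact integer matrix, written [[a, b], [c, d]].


[[0, 2], [0, 2]]

(s3 ∘ s1) = [[0, 0], [0, 1]]
(s2 ∘ (s3 ∘ s1)) = [[0, 2], [0, 2]]


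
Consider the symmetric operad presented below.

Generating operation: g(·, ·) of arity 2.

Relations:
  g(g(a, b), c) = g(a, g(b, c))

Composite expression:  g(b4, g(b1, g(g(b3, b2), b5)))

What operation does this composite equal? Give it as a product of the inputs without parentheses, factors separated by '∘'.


b4 ∘ b1 ∘ b3 ∘ b2 ∘ b5


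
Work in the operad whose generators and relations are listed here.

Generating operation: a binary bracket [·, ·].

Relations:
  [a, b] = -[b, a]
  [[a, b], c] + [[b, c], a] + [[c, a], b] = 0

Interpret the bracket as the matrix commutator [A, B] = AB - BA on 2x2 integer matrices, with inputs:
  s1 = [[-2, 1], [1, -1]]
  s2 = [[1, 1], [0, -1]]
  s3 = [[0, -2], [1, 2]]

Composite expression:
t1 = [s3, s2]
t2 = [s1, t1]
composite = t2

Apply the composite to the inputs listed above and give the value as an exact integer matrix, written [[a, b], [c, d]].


[s3, s2] = [[-1, 2], [2, 1]]
[s1, [s3, s2]] = [[0, 0], [0, 0]]

[[0, 0], [0, 0]]


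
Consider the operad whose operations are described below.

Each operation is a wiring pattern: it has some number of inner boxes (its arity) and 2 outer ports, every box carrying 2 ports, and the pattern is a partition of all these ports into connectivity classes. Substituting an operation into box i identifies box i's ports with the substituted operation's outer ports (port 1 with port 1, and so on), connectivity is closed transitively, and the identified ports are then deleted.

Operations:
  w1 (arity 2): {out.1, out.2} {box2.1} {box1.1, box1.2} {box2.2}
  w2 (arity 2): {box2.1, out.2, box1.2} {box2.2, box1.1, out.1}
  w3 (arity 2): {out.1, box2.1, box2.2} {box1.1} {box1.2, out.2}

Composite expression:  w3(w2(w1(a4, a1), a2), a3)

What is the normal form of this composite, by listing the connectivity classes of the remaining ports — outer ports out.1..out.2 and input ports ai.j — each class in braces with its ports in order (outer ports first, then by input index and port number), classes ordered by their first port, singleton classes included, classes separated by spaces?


{out.1, a3.1, a3.2} {out.2, a2.1, a2.2} {a1.1} {a1.2} {a4.1, a4.2}


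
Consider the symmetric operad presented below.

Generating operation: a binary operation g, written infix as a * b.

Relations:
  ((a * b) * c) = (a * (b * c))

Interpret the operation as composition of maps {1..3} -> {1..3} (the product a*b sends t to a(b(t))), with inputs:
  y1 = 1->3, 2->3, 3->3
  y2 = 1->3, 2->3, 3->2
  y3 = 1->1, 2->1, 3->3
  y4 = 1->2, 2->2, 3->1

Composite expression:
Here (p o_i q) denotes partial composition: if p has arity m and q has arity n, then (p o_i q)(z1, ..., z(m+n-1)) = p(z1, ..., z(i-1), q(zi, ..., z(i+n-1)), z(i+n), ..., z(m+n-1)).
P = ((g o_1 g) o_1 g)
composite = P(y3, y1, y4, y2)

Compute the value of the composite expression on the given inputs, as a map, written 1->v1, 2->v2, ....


1->3, 2->3, 3->3

(y3 * y1) = 1->3, 2->3, 3->3
((y3 * y1) * y4) = 1->3, 2->3, 3->3
(((y3 * y1) * y4) * y2) = 1->3, 2->3, 3->3


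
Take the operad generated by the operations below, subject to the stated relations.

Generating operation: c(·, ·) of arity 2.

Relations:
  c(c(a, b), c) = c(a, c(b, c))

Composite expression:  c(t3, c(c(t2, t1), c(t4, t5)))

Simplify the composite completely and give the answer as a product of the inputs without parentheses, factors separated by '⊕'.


t3 ⊕ t2 ⊕ t1 ⊕ t4 ⊕ t5

Under associativity of c, the answer is the t's in reading order.
c(t2, t1) spells out as t2 ⊕ t1
c(t4, t5) spells out as t4 ⊕ t5
c(c(t2, t1), c(t4, t5)) spells out as t2 ⊕ t1 ⊕ t4 ⊕ t5
c(t3, c(c(t2, t1), c(t4, t5))) spells out as t3 ⊕ t2 ⊕ t1 ⊕ t4 ⊕ t5


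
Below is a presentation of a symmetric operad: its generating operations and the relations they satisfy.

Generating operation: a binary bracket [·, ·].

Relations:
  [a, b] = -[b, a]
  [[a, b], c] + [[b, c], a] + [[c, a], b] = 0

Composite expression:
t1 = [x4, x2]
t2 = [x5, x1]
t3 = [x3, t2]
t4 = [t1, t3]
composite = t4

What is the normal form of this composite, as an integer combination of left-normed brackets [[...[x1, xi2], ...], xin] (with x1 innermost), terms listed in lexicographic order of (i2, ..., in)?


[[[[x1, x5], x3], x2], x4] - [[[[x1, x5], x3], x4], x2]


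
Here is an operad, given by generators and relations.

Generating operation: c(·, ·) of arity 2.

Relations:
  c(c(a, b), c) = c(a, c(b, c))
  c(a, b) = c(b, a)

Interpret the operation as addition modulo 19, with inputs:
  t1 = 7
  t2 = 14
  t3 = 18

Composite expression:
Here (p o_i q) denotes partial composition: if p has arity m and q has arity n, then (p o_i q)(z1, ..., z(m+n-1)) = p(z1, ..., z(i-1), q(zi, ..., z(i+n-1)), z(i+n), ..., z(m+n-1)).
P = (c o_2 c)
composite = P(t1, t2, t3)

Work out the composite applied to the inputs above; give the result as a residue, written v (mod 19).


1 (mod 19)

c(t2, t3) = 13
c(t1, c(t2, t3)) = 1


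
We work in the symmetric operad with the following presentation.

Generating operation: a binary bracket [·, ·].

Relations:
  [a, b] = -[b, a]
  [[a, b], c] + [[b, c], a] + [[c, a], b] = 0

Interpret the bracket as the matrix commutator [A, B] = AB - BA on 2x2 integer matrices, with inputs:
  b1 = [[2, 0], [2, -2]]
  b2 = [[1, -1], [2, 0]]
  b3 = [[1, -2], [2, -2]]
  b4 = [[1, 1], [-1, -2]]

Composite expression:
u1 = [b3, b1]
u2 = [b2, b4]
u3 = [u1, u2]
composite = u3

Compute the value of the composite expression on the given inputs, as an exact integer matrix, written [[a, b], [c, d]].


[[48, -16], [52, -48]]

[b3, b1] = [[-4, 8], [2, 4]]
[b2, b4] = [[-1, 4], [7, 1]]
[[b3, b1], [b2, b4]] = [[48, -16], [52, -48]]


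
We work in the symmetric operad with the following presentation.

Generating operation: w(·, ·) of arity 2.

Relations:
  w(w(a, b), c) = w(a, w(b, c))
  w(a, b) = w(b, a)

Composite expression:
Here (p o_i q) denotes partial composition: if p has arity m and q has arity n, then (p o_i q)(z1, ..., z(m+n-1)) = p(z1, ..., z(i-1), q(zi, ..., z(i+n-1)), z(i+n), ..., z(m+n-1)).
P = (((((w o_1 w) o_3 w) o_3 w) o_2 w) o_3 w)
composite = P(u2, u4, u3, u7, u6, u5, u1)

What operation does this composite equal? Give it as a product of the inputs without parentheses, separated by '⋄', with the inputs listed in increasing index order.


u1 ⋄ u2 ⋄ u3 ⋄ u4 ⋄ u5 ⋄ u6 ⋄ u7

With w associative and commutative, the u-input set is all that matters.
w(u3, u7) reduces to u3 ⋄ u7
w(u4, w(u3, u7)) reduces to u4 ⋄ u3 ⋄ u7
w(u2, w(u4, w(u3, u7))) reduces to u2 ⋄ u4 ⋄ u3 ⋄ u7
w(u6, u5) reduces to u6 ⋄ u5
w(w(u6, u5), u1) reduces to u6 ⋄ u5 ⋄ u1
w(w(u2, w(u4, w(u3, u7))), w(w(u6, u5), u1)) reduces to u2 ⋄ u4 ⋄ u3 ⋄ u7 ⋄ u6 ⋄ u5 ⋄ u1
commutativity sorts the factors: u1 ⋄ u2 ⋄ u3 ⋄ u4 ⋄ u5 ⋄ u6 ⋄ u7


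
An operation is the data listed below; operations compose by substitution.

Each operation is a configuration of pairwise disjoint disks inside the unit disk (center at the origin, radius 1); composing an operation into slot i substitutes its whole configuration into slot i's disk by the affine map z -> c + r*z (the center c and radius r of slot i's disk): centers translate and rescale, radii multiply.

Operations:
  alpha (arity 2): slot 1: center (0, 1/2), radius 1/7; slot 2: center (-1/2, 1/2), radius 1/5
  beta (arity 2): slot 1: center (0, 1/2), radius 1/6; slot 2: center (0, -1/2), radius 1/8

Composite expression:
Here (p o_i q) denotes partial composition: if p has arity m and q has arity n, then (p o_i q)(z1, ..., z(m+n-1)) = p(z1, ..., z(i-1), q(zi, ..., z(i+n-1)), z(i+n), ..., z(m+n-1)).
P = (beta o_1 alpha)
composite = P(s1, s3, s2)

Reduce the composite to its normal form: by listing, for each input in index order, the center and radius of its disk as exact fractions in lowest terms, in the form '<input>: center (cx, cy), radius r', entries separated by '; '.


s1: center (0, 7/12), radius 1/42; s2: center (0, -1/2), radius 1/8; s3: center (-1/12, 7/12), radius 1/30

Each s-disk chains the slot maps above it in beta; radii multiply.
input s1: applying the 2 nested substitutions gives center (0, 7/12), radius 1/42
input s3: applying the 2 nested substitutions gives center (-1/12, 7/12), radius 1/30
input s2: applying the 1 nested substitution gives center (0, -1/2), radius 1/8


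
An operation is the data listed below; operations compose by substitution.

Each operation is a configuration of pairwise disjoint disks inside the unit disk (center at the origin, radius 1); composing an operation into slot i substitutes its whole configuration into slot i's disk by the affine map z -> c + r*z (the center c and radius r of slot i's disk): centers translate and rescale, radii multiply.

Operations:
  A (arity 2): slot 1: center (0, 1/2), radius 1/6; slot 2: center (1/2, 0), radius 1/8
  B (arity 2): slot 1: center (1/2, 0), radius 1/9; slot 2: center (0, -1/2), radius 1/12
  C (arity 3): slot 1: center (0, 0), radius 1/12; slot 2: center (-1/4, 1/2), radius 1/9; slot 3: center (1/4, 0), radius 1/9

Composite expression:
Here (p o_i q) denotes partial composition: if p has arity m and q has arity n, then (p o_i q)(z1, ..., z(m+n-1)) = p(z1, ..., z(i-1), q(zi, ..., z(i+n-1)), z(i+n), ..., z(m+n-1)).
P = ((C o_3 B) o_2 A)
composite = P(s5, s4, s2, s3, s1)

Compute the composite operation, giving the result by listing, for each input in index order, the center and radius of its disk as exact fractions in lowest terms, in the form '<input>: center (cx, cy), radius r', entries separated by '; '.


Nesting under C composes maps z -> c + r*z down each s-path.
for s5, the 1-step affine chain lands on center (0, 0), radius 1/12
for s4, the 2-step affine chain lands on center (-1/4, 5/9), radius 1/54
for s2, the 2-step affine chain lands on center (-7/36, 1/2), radius 1/72
for s3, the 2-step affine chain lands on center (11/36, 0), radius 1/81
for s1, the 2-step affine chain lands on center (1/4, -1/18), radius 1/108

s1: center (1/4, -1/18), radius 1/108; s2: center (-7/36, 1/2), radius 1/72; s3: center (11/36, 0), radius 1/81; s4: center (-1/4, 5/9), radius 1/54; s5: center (0, 0), radius 1/12


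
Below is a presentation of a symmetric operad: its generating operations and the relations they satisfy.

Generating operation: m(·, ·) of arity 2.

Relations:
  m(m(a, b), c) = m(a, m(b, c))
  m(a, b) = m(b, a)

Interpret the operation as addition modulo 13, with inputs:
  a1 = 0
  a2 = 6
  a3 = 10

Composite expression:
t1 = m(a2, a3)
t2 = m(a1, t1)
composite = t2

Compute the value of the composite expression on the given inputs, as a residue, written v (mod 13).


3 (mod 13)

m(a2, a3) = 3
m(a1, m(a2, a3)) = 3


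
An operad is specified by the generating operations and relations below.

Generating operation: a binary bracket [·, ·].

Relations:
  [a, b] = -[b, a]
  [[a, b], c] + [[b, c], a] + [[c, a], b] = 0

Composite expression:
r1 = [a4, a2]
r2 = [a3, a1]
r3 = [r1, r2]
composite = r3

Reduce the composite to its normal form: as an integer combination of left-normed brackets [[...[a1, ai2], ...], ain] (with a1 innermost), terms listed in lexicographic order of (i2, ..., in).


Skip Jacobi rewriting: expand, keep a1-initial words, read off terms.
Composite bracket: [[a4, a2], [a3, a1]]
Each bracket splits as ab - ba, giving 8 signed words (2^3 = 8).
Words beginning with a1 determine it all:
  sign of a1a3a2a4 is -1, so it contributes -[[[a1, a3], a2], a4]
  sign of a1a3a4a2 is +1, so it contributes +[[[a1, a3], a4], a2]

-[[[a1, a3], a2], a4] + [[[a1, a3], a4], a2]


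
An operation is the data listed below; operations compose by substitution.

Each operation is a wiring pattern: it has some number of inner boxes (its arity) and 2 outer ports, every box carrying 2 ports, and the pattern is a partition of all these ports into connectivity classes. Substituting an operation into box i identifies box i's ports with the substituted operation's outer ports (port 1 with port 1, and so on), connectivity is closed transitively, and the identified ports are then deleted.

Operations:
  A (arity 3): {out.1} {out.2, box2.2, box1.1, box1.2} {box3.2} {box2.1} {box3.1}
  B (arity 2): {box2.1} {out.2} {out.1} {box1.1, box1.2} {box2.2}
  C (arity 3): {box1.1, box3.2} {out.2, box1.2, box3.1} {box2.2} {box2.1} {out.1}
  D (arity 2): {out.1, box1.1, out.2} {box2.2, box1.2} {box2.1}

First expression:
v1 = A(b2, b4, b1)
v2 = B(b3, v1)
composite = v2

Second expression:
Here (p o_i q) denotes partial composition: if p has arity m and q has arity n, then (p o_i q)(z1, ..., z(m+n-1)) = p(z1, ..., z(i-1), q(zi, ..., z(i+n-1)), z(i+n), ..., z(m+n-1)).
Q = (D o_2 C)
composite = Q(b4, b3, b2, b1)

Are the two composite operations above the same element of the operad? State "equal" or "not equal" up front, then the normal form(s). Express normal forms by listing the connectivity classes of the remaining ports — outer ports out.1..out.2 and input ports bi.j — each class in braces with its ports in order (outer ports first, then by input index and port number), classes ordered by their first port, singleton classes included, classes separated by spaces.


not equal — first {out.1} {out.2} {b1.1} {b1.2} {b2.1, b2.2, b4.2} {b3.1, b3.2} {b4.1}, second {out.1, out.2, b4.1} {b1.1, b3.2, b4.2} {b1.2, b3.1} {b2.1} {b2.2}

Reducing the first expression gives {out.1} {out.2} {b1.1} {b1.2} {b2.1, b2.2, b4.2} {b3.1, b3.2} {b4.1}
Reducing the second expression gives {out.1, out.2, b4.1} {b1.1, b3.2, b4.2} {b1.2, b3.1} {b2.1} {b2.2}
The normal forms differ: not equal.


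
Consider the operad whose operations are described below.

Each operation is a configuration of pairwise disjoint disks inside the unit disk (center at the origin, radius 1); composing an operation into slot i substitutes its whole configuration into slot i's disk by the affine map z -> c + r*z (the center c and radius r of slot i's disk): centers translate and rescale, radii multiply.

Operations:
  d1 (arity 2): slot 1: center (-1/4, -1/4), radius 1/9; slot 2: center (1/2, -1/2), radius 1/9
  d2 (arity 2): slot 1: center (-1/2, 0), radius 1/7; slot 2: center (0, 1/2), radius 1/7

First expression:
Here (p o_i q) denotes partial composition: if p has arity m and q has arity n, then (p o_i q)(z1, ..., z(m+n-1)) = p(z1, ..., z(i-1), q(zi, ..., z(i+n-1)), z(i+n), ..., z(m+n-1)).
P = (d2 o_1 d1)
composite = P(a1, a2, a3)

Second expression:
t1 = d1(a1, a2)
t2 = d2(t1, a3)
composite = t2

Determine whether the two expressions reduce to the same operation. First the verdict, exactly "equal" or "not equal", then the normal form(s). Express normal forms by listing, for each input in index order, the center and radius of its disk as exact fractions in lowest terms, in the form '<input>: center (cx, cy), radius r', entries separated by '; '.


equal; the common form is a1: center (-15/28, -1/28), radius 1/63; a2: center (-3/7, -1/14), radius 1/63; a3: center (0, 1/2), radius 1/7

The first composite normalizes to a1: center (-15/28, -1/28), radius 1/63; a2: center (-3/7, -1/14), radius 1/63; a3: center (0, 1/2), radius 1/7
The second composite normalizes to a1: center (-15/28, -1/28), radius 1/63; a2: center (-3/7, -1/14), radius 1/63; a3: center (0, 1/2), radius 1/7
The normal forms match — equal.


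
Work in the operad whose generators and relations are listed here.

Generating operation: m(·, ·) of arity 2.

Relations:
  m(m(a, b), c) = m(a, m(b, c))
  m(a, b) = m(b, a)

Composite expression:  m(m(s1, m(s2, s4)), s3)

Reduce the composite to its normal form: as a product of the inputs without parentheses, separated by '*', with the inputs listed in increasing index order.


With m associative and commutative, the s-input set is all that matters.
m(s2, s4) reduces to s2 * s4
m(s1, m(s2, s4)) reduces to s1 * s2 * s4
m(m(s1, m(s2, s4)), s3) reduces to s1 * s2 * s4 * s3
commutativity sorts the factors: s1 * s2 * s3 * s4

s1 * s2 * s3 * s4


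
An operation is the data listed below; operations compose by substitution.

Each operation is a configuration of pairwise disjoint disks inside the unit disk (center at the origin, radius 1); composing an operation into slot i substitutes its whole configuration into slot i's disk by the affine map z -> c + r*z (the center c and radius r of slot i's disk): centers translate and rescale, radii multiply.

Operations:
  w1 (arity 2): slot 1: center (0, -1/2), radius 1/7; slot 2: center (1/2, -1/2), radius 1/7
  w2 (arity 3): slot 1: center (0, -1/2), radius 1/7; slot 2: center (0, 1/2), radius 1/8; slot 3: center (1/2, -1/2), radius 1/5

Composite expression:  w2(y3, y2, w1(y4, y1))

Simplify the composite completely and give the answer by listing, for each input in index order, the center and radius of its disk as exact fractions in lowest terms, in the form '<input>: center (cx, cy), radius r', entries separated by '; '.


y1: center (3/5, -3/5), radius 1/35; y2: center (0, 1/2), radius 1/8; y3: center (0, -1/2), radius 1/7; y4: center (1/2, -3/5), radius 1/35

Follow each y-input down from w2: c' goes to c + r*c', radius to r*r'.
input y3: applying the 1 nested substitution gives center (0, -1/2), radius 1/7
input y2: applying the 1 nested substitution gives center (0, 1/2), radius 1/8
input y4: applying the 2 nested substitutions gives center (1/2, -3/5), radius 1/35
input y1: applying the 2 nested substitutions gives center (3/5, -3/5), radius 1/35


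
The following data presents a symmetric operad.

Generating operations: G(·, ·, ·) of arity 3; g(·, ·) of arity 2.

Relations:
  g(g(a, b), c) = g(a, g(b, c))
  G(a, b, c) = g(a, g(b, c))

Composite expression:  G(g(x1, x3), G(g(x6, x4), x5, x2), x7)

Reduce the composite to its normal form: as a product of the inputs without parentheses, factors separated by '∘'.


x1 ∘ x3 ∘ x6 ∘ x4 ∘ x5 ∘ x2 ∘ x7

The G-tree's shape is irrelevant; the x-reading-order decides.
g(x1, x3) unparenthesizes to x1 ∘ x3
g(x6, x4) unparenthesizes to x6 ∘ x4
G(g(x6, x4), x5, x2) unparenthesizes to x6 ∘ x4 ∘ x5 ∘ x2
G(g(x1, x3), G(g(x6, x4), x5, x2), x7) unparenthesizes to x1 ∘ x3 ∘ x6 ∘ x4 ∘ x5 ∘ x2 ∘ x7


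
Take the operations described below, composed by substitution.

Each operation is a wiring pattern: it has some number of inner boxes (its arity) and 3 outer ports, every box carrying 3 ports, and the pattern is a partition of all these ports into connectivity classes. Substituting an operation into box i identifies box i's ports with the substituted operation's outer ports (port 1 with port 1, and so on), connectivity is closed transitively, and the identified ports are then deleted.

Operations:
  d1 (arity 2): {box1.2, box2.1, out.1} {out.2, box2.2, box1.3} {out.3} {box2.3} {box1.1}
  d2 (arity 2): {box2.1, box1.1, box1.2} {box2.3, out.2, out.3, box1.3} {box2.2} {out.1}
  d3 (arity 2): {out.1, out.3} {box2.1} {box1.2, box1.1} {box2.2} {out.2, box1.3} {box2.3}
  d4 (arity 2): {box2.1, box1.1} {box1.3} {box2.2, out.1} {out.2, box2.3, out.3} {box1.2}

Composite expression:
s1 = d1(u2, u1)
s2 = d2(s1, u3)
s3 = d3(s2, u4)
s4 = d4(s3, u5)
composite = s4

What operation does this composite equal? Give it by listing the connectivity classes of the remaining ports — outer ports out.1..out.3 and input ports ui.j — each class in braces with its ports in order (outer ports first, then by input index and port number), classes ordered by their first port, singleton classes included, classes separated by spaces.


{out.1, u5.2} {out.2, out.3, u5.3} {u1.1, u1.2, u2.2, u2.3, u3.1} {u1.3} {u2.1} {u3.2} {u3.3} {u4.1} {u4.2} {u4.3} {u5.1}

Two ports join when wires chain via d4-identified ports.
after d1, the pattern on (u2, u1) reads {out.1, u1.1, u2.2} {out.2, u1.2, u2.3} {out.3} {u1.3} {u2.1} (out.j = its outer ports)
after d2, the pattern on (u2, u1, u3) reads {out.1} {out.2, out.3, u3.3} {u1.1, u1.2, u2.2, u2.3, u3.1} {u1.3} {u2.1} {u3.2} (out.j = its outer ports)
after d3, the pattern on (u2, u1, u3, u4) reads {out.1, out.3} {out.2, u3.3} {u1.1, u1.2, u2.2, u2.3, u3.1} {u1.3} {u2.1} {u3.2} {u4.1} {u4.2} {u4.3} (out.j = its outer ports)
after d4, the pattern on (u2, u1, u3, u4, u5) reads {out.1, u5.2} {out.2, out.3, u5.3} {u1.1, u1.2, u2.2, u2.3, u3.1} {u1.3} {u2.1} {u3.2} {u3.3} {u4.1} {u4.2} {u4.3} {u5.1} (out.j = its outer ports)


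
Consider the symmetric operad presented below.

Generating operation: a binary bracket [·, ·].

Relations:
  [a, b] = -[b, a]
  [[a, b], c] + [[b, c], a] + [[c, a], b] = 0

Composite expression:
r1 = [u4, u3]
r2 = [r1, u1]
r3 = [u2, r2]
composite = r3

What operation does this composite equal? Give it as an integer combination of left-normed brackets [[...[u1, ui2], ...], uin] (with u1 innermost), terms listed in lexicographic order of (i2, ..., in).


-[[[u1, u3], u4], u2] + [[[u1, u4], u3], u2]

A multilinear Lie element is pinned by u1-initial words (u1 innermost).
Composite bracket: [u2, [[u4, u3], u1]]
Each bracket splits as ab - ba, giving 8 signed words (2^3 = 8).
The u1-initial words carry the normal form:
  from u1u3u4u2, sign -1: term -[[[u1, u3], u4], u2]
  from u1u4u3u2, sign +1: term +[[[u1, u4], u3], u2]


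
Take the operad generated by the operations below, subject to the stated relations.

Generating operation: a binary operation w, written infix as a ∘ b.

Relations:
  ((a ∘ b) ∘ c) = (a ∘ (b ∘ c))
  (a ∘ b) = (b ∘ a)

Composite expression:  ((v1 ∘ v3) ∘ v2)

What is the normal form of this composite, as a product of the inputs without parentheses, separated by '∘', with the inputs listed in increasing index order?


v1 ∘ v2 ∘ v3

Both nesting and order wash out for w; what remains is which v's occur.
(v1 ∘ v3) spells out as v1 ∘ v3
((v1 ∘ v3) ∘ v2) spells out as v1 ∘ v3 ∘ v2
putting the inputs in ascending order: v1 ∘ v2 ∘ v3


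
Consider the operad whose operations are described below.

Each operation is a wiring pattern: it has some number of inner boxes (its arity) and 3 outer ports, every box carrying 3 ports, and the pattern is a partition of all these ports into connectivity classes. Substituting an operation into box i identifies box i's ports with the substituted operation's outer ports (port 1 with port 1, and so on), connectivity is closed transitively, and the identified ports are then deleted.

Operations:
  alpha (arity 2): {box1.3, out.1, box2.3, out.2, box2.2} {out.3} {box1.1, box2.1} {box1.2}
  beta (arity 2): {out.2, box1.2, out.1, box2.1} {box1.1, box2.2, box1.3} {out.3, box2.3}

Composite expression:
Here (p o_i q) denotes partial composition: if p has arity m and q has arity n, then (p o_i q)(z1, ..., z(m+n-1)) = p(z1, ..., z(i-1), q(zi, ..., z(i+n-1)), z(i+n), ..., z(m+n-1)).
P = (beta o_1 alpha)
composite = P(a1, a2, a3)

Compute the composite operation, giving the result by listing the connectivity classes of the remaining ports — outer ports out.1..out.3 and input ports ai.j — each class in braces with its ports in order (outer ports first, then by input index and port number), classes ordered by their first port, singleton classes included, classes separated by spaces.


{out.1, out.2, a1.3, a2.2, a2.3, a3.1, a3.2} {out.3, a3.3} {a1.1, a2.1} {a1.2}


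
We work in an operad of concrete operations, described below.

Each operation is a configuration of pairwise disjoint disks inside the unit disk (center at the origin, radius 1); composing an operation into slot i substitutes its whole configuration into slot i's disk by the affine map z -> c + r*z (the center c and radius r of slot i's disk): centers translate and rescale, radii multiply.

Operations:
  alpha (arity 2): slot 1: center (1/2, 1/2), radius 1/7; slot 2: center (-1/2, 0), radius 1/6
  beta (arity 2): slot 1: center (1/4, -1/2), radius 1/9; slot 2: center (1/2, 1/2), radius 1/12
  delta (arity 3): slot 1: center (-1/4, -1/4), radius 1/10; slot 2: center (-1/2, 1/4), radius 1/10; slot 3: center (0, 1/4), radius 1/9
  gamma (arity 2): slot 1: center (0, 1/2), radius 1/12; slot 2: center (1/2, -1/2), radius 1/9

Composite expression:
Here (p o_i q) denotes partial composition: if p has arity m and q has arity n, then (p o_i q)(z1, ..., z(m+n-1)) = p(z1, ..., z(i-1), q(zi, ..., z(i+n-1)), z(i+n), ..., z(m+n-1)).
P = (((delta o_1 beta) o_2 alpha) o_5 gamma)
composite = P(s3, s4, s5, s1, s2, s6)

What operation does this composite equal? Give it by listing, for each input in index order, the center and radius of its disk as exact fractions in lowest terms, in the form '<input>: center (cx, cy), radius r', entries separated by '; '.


s1: center (-1/2, 1/4), radius 1/10; s2: center (0, 11/36), radius 1/108; s3: center (-9/40, -3/10), radius 1/90; s4: center (-47/240, -47/240), radius 1/840; s5: center (-49/240, -1/5), radius 1/720; s6: center (1/18, 7/36), radius 1/81

Nesting under delta composes maps z -> c + r*z down each s-path.
for s3, the 2-step affine chain lands on center (-9/40, -3/10), radius 1/90
for s4, the 3-step affine chain lands on center (-47/240, -47/240), radius 1/840
for s5, the 3-step affine chain lands on center (-49/240, -1/5), radius 1/720
for s1, the 1-step affine chain lands on center (-1/2, 1/4), radius 1/10
for s2, the 2-step affine chain lands on center (0, 11/36), radius 1/108
for s6, the 2-step affine chain lands on center (1/18, 7/36), radius 1/81


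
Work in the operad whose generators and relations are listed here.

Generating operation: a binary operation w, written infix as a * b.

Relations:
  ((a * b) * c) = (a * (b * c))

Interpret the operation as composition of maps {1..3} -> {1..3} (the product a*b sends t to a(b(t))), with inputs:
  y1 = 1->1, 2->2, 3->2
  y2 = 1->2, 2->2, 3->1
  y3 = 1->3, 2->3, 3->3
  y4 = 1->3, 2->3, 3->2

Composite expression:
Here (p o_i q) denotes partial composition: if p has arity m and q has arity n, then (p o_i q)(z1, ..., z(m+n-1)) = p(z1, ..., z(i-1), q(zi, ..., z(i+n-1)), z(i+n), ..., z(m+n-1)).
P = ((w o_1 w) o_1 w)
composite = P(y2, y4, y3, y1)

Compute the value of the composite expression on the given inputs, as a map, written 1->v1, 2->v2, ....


(y2 * y4) = 1->1, 2->1, 3->2
((y2 * y4) * y3) = 1->2, 2->2, 3->2
(((y2 * y4) * y3) * y1) = 1->2, 2->2, 3->2

1->2, 2->2, 3->2


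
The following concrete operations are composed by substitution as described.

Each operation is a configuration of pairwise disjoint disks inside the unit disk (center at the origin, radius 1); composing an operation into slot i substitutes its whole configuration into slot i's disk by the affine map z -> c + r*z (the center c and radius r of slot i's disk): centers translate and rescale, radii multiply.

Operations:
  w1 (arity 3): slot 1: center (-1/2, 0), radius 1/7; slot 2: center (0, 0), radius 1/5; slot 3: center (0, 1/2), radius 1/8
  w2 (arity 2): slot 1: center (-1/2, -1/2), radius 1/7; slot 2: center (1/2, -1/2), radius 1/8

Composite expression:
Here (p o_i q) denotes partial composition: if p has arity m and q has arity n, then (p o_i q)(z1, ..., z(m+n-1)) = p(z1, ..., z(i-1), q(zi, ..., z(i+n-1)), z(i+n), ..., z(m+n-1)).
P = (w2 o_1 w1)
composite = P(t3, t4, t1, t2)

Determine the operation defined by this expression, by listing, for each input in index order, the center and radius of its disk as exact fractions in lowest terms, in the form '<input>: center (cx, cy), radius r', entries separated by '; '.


t1: center (-1/2, -3/7), radius 1/56; t2: center (1/2, -1/2), radius 1/8; t3: center (-4/7, -1/2), radius 1/49; t4: center (-1/2, -1/2), radius 1/35


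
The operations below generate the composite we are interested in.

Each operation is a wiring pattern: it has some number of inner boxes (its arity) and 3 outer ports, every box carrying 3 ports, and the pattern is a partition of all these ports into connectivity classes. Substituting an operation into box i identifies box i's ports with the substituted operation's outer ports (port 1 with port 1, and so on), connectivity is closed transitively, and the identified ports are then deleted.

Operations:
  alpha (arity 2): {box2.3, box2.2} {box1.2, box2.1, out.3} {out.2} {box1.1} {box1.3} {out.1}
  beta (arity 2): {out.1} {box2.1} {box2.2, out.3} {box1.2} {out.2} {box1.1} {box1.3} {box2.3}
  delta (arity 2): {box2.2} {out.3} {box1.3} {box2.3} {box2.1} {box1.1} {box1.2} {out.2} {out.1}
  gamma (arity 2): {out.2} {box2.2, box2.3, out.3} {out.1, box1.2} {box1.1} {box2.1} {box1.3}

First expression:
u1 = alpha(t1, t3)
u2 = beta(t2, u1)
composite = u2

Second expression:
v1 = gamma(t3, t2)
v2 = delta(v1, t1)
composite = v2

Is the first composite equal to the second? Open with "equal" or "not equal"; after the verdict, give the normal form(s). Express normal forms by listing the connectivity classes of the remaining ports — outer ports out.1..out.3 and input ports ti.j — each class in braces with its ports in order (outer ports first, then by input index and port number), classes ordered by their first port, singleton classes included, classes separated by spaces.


The first expression reduces to {out.1} {out.2} {out.3} {t1.1} {t1.2, t3.1} {t1.3} {t2.1} {t2.2} {t2.3} {t3.2, t3.3}
The second expression reduces to {out.1} {out.2} {out.3} {t1.1} {t1.2} {t1.3} {t2.1} {t2.2, t2.3} {t3.1} {t3.2} {t3.3}
No match — not equal.

not equal; first: {out.1} {out.2} {out.3} {t1.1} {t1.2, t3.1} {t1.3} {t2.1} {t2.2} {t2.3} {t3.2, t3.3}; second: {out.1} {out.2} {out.3} {t1.1} {t1.2} {t1.3} {t2.1} {t2.2, t2.3} {t3.1} {t3.2} {t3.3}


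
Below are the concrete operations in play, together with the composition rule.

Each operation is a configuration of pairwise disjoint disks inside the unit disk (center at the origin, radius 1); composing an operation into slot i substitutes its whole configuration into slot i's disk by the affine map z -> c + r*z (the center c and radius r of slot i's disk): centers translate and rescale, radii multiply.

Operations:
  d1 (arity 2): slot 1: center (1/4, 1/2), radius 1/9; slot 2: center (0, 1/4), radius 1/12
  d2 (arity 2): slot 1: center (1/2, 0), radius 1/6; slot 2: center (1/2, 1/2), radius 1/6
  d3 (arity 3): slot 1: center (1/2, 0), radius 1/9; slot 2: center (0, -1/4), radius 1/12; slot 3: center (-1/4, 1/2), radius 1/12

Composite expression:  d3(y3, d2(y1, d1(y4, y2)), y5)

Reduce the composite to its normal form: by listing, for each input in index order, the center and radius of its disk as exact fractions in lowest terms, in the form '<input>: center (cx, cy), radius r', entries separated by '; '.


Nesting under d3 composes maps z -> c + r*z down each y-path.
for y3, the 1-step affine chain lands on center (1/2, 0), radius 1/9
for y1, the 2-step affine chain lands on center (1/24, -1/4), radius 1/72
for y4, the 3-step affine chain lands on center (13/288, -29/144), radius 1/648
for y2, the 3-step affine chain lands on center (1/24, -59/288), radius 1/864
for y5, the 1-step affine chain lands on center (-1/4, 1/2), radius 1/12

y1: center (1/24, -1/4), radius 1/72; y2: center (1/24, -59/288), radius 1/864; y3: center (1/2, 0), radius 1/9; y4: center (13/288, -29/144), radius 1/648; y5: center (-1/4, 1/2), radius 1/12


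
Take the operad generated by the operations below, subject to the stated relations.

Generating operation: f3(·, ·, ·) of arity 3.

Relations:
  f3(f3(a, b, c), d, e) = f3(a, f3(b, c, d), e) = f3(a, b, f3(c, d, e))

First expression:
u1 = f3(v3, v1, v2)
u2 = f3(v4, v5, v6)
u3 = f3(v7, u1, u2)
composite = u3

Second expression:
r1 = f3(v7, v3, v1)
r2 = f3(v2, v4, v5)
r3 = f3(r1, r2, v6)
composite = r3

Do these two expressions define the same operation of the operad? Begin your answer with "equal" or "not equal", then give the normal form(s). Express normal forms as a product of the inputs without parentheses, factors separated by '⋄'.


equal; both compose to v7 ⋄ v3 ⋄ v1 ⋄ v2 ⋄ v4 ⋄ v5 ⋄ v6

Reducing the first expression gives v7 ⋄ v3 ⋄ v1 ⋄ v2 ⋄ v4 ⋄ v5 ⋄ v6
Reducing the second expression gives v7 ⋄ v3 ⋄ v1 ⋄ v2 ⋄ v4 ⋄ v5 ⋄ v6
Identical normal forms: equal.


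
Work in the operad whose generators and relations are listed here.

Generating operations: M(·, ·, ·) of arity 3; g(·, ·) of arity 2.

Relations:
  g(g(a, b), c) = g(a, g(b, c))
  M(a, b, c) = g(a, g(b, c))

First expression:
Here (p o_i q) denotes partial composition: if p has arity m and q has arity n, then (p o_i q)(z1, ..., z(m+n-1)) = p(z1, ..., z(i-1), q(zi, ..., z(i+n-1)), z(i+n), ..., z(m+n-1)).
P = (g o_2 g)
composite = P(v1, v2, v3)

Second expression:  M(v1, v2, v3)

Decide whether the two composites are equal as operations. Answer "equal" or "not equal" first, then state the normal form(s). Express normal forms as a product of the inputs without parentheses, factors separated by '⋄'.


equal; the common form is v1 ⋄ v2 ⋄ v3

In normal form, the first expression is v1 ⋄ v2 ⋄ v3
In normal form, the second expression is v1 ⋄ v2 ⋄ v3
Both agree, so they are equal.


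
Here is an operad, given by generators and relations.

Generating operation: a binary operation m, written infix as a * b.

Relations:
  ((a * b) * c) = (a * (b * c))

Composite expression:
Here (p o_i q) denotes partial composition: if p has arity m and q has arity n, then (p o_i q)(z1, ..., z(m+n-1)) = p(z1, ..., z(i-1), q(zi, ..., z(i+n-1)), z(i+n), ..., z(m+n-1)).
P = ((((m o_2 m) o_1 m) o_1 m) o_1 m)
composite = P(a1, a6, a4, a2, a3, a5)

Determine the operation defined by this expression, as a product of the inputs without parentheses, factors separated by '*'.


a1 * a6 * a4 * a2 * a3 * a5

Under associativity of m, the answer is the a's in reading order.
(a1 * a6) linearizes to a1 * a6
((a1 * a6) * a4) linearizes to a1 * a6 * a4
(((a1 * a6) * a4) * a2) linearizes to a1 * a6 * a4 * a2
(a3 * a5) linearizes to a3 * a5
((((a1 * a6) * a4) * a2) * (a3 * a5)) linearizes to a1 * a6 * a4 * a2 * a3 * a5
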